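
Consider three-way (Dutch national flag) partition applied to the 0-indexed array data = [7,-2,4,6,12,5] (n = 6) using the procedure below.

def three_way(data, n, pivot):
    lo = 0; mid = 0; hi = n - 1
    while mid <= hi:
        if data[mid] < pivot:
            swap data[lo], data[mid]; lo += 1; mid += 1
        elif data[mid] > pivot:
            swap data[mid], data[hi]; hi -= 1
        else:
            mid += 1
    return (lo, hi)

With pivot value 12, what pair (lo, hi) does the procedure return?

pivot = 12; lo=0, mid=0, hi=5
data[mid]=7<12: swap data[0],data[0]; lo=1,mid=1 → [7,-2,4,6,12,5]
data[mid]=-2<12: swap data[1],data[1]; lo=2,mid=2 → [7,-2,4,6,12,5]
data[mid]=4<12: swap data[2],data[2]; lo=3,mid=3 → [7,-2,4,6,12,5]
data[mid]=6<12: swap data[3],data[3]; lo=4,mid=4 → [7,-2,4,6,12,5]
data[mid]=12=12: mid=5
data[mid]=5<12: swap data[4],data[5]; lo=5,mid=6 → [7,-2,4,6,5,12]
end: lo=5, hi=5; data = [7,-2,4,6,5,12]

(5, 5)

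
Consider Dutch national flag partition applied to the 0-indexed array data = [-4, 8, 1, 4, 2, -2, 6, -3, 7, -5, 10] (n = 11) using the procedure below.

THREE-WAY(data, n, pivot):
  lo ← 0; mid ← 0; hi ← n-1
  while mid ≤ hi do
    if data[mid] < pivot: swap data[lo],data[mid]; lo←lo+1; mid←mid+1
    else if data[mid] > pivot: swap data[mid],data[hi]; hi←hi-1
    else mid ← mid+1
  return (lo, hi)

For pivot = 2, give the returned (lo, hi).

pivot = 2; lo=0, mid=0, hi=10
data[mid]=-4<2: swap data[0],data[0]; lo=1,mid=1 → [-4, 8, 1, 4, 2, -2, 6, -3, 7, -5, 10]
data[mid]=8>2: swap data[1],data[10]; hi=9 → [-4, 10, 1, 4, 2, -2, 6, -3, 7, -5, 8]
data[mid]=10>2: swap data[1],data[9]; hi=8 → [-4, -5, 1, 4, 2, -2, 6, -3, 7, 10, 8]
data[mid]=-5<2: swap data[1],data[1]; lo=2,mid=2 → [-4, -5, 1, 4, 2, -2, 6, -3, 7, 10, 8]
data[mid]=1<2: swap data[2],data[2]; lo=3,mid=3 → [-4, -5, 1, 4, 2, -2, 6, -3, 7, 10, 8]
data[mid]=4>2: swap data[3],data[8]; hi=7 → [-4, -5, 1, 7, 2, -2, 6, -3, 4, 10, 8]
data[mid]=7>2: swap data[3],data[7]; hi=6 → [-4, -5, 1, -3, 2, -2, 6, 7, 4, 10, 8]
data[mid]=-3<2: swap data[3],data[3]; lo=4,mid=4 → [-4, -5, 1, -3, 2, -2, 6, 7, 4, 10, 8]
data[mid]=2=2: mid=5
data[mid]=-2<2: swap data[4],data[5]; lo=5,mid=6 → [-4, -5, 1, -3, -2, 2, 6, 7, 4, 10, 8]
data[mid]=6>2: swap data[6],data[6]; hi=5 → [-4, -5, 1, -3, -2, 2, 6, 7, 4, 10, 8]
end: lo=5, hi=5; data = [-4, -5, 1, -3, -2, 2, 6, 7, 4, 10, 8]

(5, 5)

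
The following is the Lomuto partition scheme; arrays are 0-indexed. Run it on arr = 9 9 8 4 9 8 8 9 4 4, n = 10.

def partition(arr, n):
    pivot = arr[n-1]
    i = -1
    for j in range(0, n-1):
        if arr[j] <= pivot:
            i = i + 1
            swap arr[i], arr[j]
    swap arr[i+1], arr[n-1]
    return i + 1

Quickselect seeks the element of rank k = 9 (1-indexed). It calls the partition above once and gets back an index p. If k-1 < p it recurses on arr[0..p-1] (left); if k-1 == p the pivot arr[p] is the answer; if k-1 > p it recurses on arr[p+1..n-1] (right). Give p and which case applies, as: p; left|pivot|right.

pivot=4, i=-1
j=0: 9>4, skip
j=1: 9>4, skip
j=2: 8>4, skip
j=3: 4≤4, i=0, swap(0,3) ⇒ 4 9 8 9 9 8 8 9 4 4
j=4: 9>4, skip
j=5: 8>4, skip
j=6: 8>4, skip
j=7: 9>4, skip
j=8: 4≤4, i=1, swap(1,8) ⇒ 4 4 8 9 9 8 8 9 9 4
swap(2,9) ⇒ 4 4 4 9 9 8 8 9 9 8; return 2
p = 2; k-1 = 8 > 2 ⇒ right

2; right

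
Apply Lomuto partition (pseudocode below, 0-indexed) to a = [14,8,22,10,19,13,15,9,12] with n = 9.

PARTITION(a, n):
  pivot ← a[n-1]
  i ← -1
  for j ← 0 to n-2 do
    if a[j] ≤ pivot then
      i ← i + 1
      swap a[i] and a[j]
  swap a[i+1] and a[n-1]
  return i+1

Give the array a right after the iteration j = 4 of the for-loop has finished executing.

pivot=12, i=-1
j=0: 14>12, skip
j=1: 8≤12, i=0, swap(0,1) ⇒ [8,14,22,10,19,13,15,9,12]
j=2: 22>12, skip
j=3: 10≤12, i=1, swap(1,3) ⇒ [8,10,22,14,19,13,15,9,12]
j=4: 19>12, skip
(after j=4) a = [8,10,22,14,19,13,15,9,12]

[8,10,22,14,19,13,15,9,12]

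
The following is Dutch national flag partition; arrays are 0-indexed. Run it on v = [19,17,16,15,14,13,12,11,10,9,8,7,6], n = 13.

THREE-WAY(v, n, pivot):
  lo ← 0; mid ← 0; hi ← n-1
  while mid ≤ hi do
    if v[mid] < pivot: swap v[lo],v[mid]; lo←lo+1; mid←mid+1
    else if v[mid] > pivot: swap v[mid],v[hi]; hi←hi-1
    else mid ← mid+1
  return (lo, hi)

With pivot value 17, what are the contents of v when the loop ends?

pivot = 17; lo=0, mid=0, hi=12
v[mid]=19>17: swap v[0],v[12]; hi=11 → [6,17,16,15,14,13,12,11,10,9,8,7,19]
v[mid]=6<17: swap v[0],v[0]; lo=1,mid=1 → [6,17,16,15,14,13,12,11,10,9,8,7,19]
v[mid]=17=17: mid=2
v[mid]=16<17: swap v[1],v[2]; lo=2,mid=3 → [6,16,17,15,14,13,12,11,10,9,8,7,19]
v[mid]=15<17: swap v[2],v[3]; lo=3,mid=4 → [6,16,15,17,14,13,12,11,10,9,8,7,19]
v[mid]=14<17: swap v[3],v[4]; lo=4,mid=5 → [6,16,15,14,17,13,12,11,10,9,8,7,19]
v[mid]=13<17: swap v[4],v[5]; lo=5,mid=6 → [6,16,15,14,13,17,12,11,10,9,8,7,19]
v[mid]=12<17: swap v[5],v[6]; lo=6,mid=7 → [6,16,15,14,13,12,17,11,10,9,8,7,19]
v[mid]=11<17: swap v[6],v[7]; lo=7,mid=8 → [6,16,15,14,13,12,11,17,10,9,8,7,19]
v[mid]=10<17: swap v[7],v[8]; lo=8,mid=9 → [6,16,15,14,13,12,11,10,17,9,8,7,19]
v[mid]=9<17: swap v[8],v[9]; lo=9,mid=10 → [6,16,15,14,13,12,11,10,9,17,8,7,19]
v[mid]=8<17: swap v[9],v[10]; lo=10,mid=11 → [6,16,15,14,13,12,11,10,9,8,17,7,19]
v[mid]=7<17: swap v[10],v[11]; lo=11,mid=12 → [6,16,15,14,13,12,11,10,9,8,7,17,19]
end: lo=11, hi=11; v = [6,16,15,14,13,12,11,10,9,8,7,17,19]

[6,16,15,14,13,12,11,10,9,8,7,17,19]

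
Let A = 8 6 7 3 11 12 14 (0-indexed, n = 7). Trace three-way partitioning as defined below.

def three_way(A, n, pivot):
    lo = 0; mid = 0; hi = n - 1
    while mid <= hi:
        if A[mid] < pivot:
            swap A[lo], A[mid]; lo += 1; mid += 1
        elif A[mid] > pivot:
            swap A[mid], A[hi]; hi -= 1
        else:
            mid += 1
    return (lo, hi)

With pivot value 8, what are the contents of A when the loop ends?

6 7 3 8 12 14 11

pivot = 8; lo=0, mid=0, hi=6
A[mid]=8=8: mid=1
A[mid]=6<8: swap A[0],A[1]; lo=1,mid=2 → 6 8 7 3 11 12 14
A[mid]=7<8: swap A[1],A[2]; lo=2,mid=3 → 6 7 8 3 11 12 14
A[mid]=3<8: swap A[2],A[3]; lo=3,mid=4 → 6 7 3 8 11 12 14
A[mid]=11>8: swap A[4],A[6]; hi=5 → 6 7 3 8 14 12 11
A[mid]=14>8: swap A[4],A[5]; hi=4 → 6 7 3 8 12 14 11
A[mid]=12>8: swap A[4],A[4]; hi=3 → 6 7 3 8 12 14 11
end: lo=3, hi=3; A = 6 7 3 8 12 14 11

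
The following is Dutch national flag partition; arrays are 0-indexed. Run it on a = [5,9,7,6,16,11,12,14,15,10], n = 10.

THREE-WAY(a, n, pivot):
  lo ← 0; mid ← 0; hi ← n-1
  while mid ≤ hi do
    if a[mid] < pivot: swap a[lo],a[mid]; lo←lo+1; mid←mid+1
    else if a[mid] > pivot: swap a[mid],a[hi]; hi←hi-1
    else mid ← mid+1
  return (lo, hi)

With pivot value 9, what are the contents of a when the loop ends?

[5,7,6,9,11,12,14,15,10,16]

lo=0 mid=0 hi=9
5<9: swap(0,0), lo=1 mid=1 ⇒ [5,9,7,6,16,11,12,14,15,10]
9=9: mid=2
7<9: swap(1,2), lo=2 mid=3 ⇒ [5,7,9,6,16,11,12,14,15,10]
6<9: swap(2,3), lo=3 mid=4 ⇒ [5,7,6,9,16,11,12,14,15,10]
16>9: swap(4,9), hi=8 ⇒ [5,7,6,9,10,11,12,14,15,16]
10>9: swap(4,8), hi=7 ⇒ [5,7,6,9,15,11,12,14,10,16]
15>9: swap(4,7), hi=6 ⇒ [5,7,6,9,14,11,12,15,10,16]
14>9: swap(4,6), hi=5 ⇒ [5,7,6,9,12,11,14,15,10,16]
12>9: swap(4,5), hi=4 ⇒ [5,7,6,9,11,12,14,15,10,16]
11>9: swap(4,4), hi=3 ⇒ [5,7,6,9,11,12,14,15,10,16]
done. lo=3 hi=3; a=[5,7,6,9,11,12,14,15,10,16]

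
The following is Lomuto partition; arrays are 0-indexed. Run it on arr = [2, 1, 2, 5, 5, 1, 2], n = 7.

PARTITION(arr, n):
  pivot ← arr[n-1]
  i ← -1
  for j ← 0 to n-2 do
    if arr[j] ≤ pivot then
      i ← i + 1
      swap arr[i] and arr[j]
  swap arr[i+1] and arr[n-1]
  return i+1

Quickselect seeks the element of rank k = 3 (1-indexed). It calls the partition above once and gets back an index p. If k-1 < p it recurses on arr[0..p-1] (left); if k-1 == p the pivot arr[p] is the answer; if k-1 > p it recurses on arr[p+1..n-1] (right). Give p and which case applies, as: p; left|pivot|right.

pivot=2, i=-1
j=0: 2≤2, i=0, swap(0,0) ⇒ [2, 1, 2, 5, 5, 1, 2]
j=1: 1≤2, i=1, swap(1,1) ⇒ [2, 1, 2, 5, 5, 1, 2]
j=2: 2≤2, i=2, swap(2,2) ⇒ [2, 1, 2, 5, 5, 1, 2]
j=3: 5>2, skip
j=4: 5>2, skip
j=5: 1≤2, i=3, swap(3,5) ⇒ [2, 1, 2, 1, 5, 5, 2]
swap(4,6) ⇒ [2, 1, 2, 1, 2, 5, 5]; return 4
p = 4; k-1 = 2 < 4 ⇒ left

4; left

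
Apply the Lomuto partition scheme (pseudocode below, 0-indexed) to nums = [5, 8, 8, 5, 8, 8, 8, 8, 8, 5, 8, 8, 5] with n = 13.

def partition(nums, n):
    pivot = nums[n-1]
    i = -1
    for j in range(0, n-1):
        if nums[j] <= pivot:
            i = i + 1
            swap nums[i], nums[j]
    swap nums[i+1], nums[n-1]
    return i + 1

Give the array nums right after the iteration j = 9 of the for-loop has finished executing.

pivot = nums[12] = 5; i = -1
j=0: nums[0]=5 ≤ 5 → i=0, swap nums[0],nums[0] (no change) → [5, 8, 8, 5, 8, 8, 8, 8, 8, 5, 8, 8, 5]
j=1: nums[1]=8 > 5 → no swap
j=2: nums[2]=8 > 5 → no swap
j=3: nums[3]=5 ≤ 5 → i=1, swap nums[1],nums[3] → [5, 5, 8, 8, 8, 8, 8, 8, 8, 5, 8, 8, 5]
j=4: nums[4]=8 > 5 → no swap
j=5: nums[5]=8 > 5 → no swap
j=6: nums[6]=8 > 5 → no swap
j=7: nums[7]=8 > 5 → no swap
j=8: nums[8]=8 > 5 → no swap
j=9: nums[9]=5 ≤ 5 → i=2, swap nums[2],nums[9] → [5, 5, 5, 8, 8, 8, 8, 8, 8, 8, 8, 8, 5]
(after j=9) nums = [5, 5, 5, 8, 8, 8, 8, 8, 8, 8, 8, 8, 5]

[5, 5, 5, 8, 8, 8, 8, 8, 8, 8, 8, 8, 5]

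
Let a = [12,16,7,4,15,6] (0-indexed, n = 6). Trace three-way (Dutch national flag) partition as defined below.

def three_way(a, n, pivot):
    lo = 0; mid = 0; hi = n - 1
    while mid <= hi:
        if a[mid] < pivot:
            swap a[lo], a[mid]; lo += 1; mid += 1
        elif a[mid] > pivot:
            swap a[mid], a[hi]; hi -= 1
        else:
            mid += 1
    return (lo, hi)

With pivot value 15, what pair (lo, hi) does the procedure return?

(4, 4)

lo=0 mid=0 hi=5
12<15: swap(0,0), lo=1 mid=1 ⇒ [12,16,7,4,15,6]
16>15: swap(1,5), hi=4 ⇒ [12,6,7,4,15,16]
6<15: swap(1,1), lo=2 mid=2 ⇒ [12,6,7,4,15,16]
7<15: swap(2,2), lo=3 mid=3 ⇒ [12,6,7,4,15,16]
4<15: swap(3,3), lo=4 mid=4 ⇒ [12,6,7,4,15,16]
15=15: mid=5
done. lo=4 hi=4; a=[12,6,7,4,15,16]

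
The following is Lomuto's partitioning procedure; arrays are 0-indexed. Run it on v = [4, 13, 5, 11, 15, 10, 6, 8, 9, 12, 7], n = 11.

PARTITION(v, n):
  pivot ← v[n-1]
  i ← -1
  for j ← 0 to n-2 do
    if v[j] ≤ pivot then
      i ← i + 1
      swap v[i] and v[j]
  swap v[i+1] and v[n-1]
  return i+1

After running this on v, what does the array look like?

pivot = v[10] = 7; i = -1
j=0: v[0]=4 ≤ 7 → i=0, swap v[0],v[0] (no change) → [4, 13, 5, 11, 15, 10, 6, 8, 9, 12, 7]
j=1: v[1]=13 > 7 → no swap
j=2: v[2]=5 ≤ 7 → i=1, swap v[1],v[2] → [4, 5, 13, 11, 15, 10, 6, 8, 9, 12, 7]
j=3: v[3]=11 > 7 → no swap
j=4: v[4]=15 > 7 → no swap
j=5: v[5]=10 > 7 → no swap
j=6: v[6]=6 ≤ 7 → i=2, swap v[2],v[6] → [4, 5, 6, 11, 15, 10, 13, 8, 9, 12, 7]
j=7: v[7]=8 > 7 → no swap
j=8: v[8]=9 > 7 → no swap
j=9: v[9]=12 > 7 → no swap
final swap v[3],v[10] → [4, 5, 6, 7, 15, 10, 13, 8, 9, 12, 11]; return 3

[4, 5, 6, 7, 15, 10, 13, 8, 9, 12, 11]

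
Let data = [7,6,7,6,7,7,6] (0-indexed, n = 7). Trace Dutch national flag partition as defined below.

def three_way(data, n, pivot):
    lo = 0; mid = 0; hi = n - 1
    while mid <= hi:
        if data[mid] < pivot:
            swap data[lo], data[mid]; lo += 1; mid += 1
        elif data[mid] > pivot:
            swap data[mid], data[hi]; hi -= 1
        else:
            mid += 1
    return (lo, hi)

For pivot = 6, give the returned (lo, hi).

lo=0 mid=0 hi=6
7>6: swap(0,6), hi=5 ⇒ [6,6,7,6,7,7,7]
6=6: mid=1
6=6: mid=2
7>6: swap(2,5), hi=4 ⇒ [6,6,7,6,7,7,7]
7>6: swap(2,4), hi=3 ⇒ [6,6,7,6,7,7,7]
7>6: swap(2,3), hi=2 ⇒ [6,6,6,7,7,7,7]
6=6: mid=3
done. lo=0 hi=2; data=[6,6,6,7,7,7,7]

(0, 2)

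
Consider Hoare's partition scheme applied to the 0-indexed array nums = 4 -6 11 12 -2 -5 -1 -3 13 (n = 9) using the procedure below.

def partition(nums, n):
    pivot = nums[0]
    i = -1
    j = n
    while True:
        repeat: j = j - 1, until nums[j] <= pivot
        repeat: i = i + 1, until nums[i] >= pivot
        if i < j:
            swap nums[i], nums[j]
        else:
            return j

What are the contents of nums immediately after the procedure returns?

pivot = nums[0] = 4; i = -1, j = 9
j→7 (nums[7]=-3≤4), i→0 (nums[0]=4≥4); i<j, swap → -3 -6 11 12 -2 -5 -1 4 13
j→6 (nums[6]=-1≤4), i→2 (nums[2]=11≥4); i<j, swap → -3 -6 -1 12 -2 -5 11 4 13
j→5 (nums[5]=-5≤4), i→3 (nums[3]=12≥4); i<j, swap → -3 -6 -1 -5 -2 12 11 4 13
j→4, i→5; i≥j, return j=4. nums = -3 -6 -1 -5 -2 12 11 4 13

-3 -6 -1 -5 -2 12 11 4 13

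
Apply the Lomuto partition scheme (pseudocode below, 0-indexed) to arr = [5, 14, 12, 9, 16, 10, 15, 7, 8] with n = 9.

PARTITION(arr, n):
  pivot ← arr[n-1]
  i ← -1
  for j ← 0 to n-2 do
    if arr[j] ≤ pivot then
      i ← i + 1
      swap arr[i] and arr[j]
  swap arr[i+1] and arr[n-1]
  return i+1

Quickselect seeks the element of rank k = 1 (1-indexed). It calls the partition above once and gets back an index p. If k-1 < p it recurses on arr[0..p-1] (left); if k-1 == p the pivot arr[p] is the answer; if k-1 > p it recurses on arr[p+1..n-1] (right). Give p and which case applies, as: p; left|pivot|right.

pivot = arr[8] = 8; i = -1
j=0: arr[0]=5 ≤ 8 → i=0, swap arr[0],arr[0] (no change) → [5, 14, 12, 9, 16, 10, 15, 7, 8]
j=1: arr[1]=14 > 8 → no swap
j=2: arr[2]=12 > 8 → no swap
j=3: arr[3]=9 > 8 → no swap
j=4: arr[4]=16 > 8 → no swap
j=5: arr[5]=10 > 8 → no swap
j=6: arr[6]=15 > 8 → no swap
j=7: arr[7]=7 ≤ 8 → i=1, swap arr[1],arr[7] → [5, 7, 12, 9, 16, 10, 15, 14, 8]
final swap arr[2],arr[8] → [5, 7, 8, 9, 16, 10, 15, 14, 12]; return 2
p = 2; k-1 = 0 < 2 ⇒ left

2; left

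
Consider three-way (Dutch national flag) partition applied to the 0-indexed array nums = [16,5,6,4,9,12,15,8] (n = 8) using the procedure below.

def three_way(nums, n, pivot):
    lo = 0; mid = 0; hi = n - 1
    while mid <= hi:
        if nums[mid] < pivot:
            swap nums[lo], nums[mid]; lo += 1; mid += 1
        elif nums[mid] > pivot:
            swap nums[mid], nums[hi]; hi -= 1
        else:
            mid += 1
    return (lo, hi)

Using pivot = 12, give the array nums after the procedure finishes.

pivot = 12; lo=0, mid=0, hi=7
nums[mid]=16>12: swap nums[0],nums[7]; hi=6 → [8,5,6,4,9,12,15,16]
nums[mid]=8<12: swap nums[0],nums[0]; lo=1,mid=1 → [8,5,6,4,9,12,15,16]
nums[mid]=5<12: swap nums[1],nums[1]; lo=2,mid=2 → [8,5,6,4,9,12,15,16]
nums[mid]=6<12: swap nums[2],nums[2]; lo=3,mid=3 → [8,5,6,4,9,12,15,16]
nums[mid]=4<12: swap nums[3],nums[3]; lo=4,mid=4 → [8,5,6,4,9,12,15,16]
nums[mid]=9<12: swap nums[4],nums[4]; lo=5,mid=5 → [8,5,6,4,9,12,15,16]
nums[mid]=12=12: mid=6
nums[mid]=15>12: swap nums[6],nums[6]; hi=5 → [8,5,6,4,9,12,15,16]
end: lo=5, hi=5; nums = [8,5,6,4,9,12,15,16]

[8,5,6,4,9,12,15,16]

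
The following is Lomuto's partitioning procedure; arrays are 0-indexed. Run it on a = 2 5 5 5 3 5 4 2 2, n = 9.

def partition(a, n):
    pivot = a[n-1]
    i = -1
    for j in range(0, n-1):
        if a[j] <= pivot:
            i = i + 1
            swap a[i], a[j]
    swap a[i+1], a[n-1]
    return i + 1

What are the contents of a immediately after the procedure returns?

2 2 2 5 3 5 4 5 5

pivot = a[8] = 2; i = -1
j=0: a[0]=2 ≤ 2 → i=0, swap a[0],a[0] (no change) → 2 5 5 5 3 5 4 2 2
j=1: a[1]=5 > 2 → no swap
j=2: a[2]=5 > 2 → no swap
j=3: a[3]=5 > 2 → no swap
j=4: a[4]=3 > 2 → no swap
j=5: a[5]=5 > 2 → no swap
j=6: a[6]=4 > 2 → no swap
j=7: a[7]=2 ≤ 2 → i=1, swap a[1],a[7] → 2 2 5 5 3 5 4 5 2
final swap a[2],a[8] → 2 2 2 5 3 5 4 5 5; return 2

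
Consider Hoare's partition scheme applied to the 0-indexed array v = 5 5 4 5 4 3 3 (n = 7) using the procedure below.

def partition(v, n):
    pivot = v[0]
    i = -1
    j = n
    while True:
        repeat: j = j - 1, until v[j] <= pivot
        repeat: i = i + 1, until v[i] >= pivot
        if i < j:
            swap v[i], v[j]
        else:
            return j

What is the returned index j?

pivot = v[0] = 5; i = -1, j = 7
j→6 (v[6]=3≤5), i→0 (v[0]=5≥5); i<j, swap → 3 5 4 5 4 3 5
j→5 (v[5]=3≤5), i→1 (v[1]=5≥5); i<j, swap → 3 3 4 5 4 5 5
j→4 (v[4]=4≤5), i→3 (v[3]=5≥5); i<j, swap → 3 3 4 4 5 5 5
j→3, i→4; i≥j, return j=3. v = 3 3 4 4 5 5 5

3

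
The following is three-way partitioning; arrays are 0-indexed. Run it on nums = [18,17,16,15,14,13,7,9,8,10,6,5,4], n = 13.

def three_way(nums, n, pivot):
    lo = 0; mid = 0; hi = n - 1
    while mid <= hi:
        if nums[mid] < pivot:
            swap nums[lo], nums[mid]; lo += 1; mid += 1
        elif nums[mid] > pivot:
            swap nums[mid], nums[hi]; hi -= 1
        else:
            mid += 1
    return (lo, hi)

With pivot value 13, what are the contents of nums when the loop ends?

pivot = 13; lo=0, mid=0, hi=12
nums[mid]=18>13: swap nums[0],nums[12]; hi=11 → [4,17,16,15,14,13,7,9,8,10,6,5,18]
nums[mid]=4<13: swap nums[0],nums[0]; lo=1,mid=1 → [4,17,16,15,14,13,7,9,8,10,6,5,18]
nums[mid]=17>13: swap nums[1],nums[11]; hi=10 → [4,5,16,15,14,13,7,9,8,10,6,17,18]
nums[mid]=5<13: swap nums[1],nums[1]; lo=2,mid=2 → [4,5,16,15,14,13,7,9,8,10,6,17,18]
nums[mid]=16>13: swap nums[2],nums[10]; hi=9 → [4,5,6,15,14,13,7,9,8,10,16,17,18]
nums[mid]=6<13: swap nums[2],nums[2]; lo=3,mid=3 → [4,5,6,15,14,13,7,9,8,10,16,17,18]
nums[mid]=15>13: swap nums[3],nums[9]; hi=8 → [4,5,6,10,14,13,7,9,8,15,16,17,18]
nums[mid]=10<13: swap nums[3],nums[3]; lo=4,mid=4 → [4,5,6,10,14,13,7,9,8,15,16,17,18]
nums[mid]=14>13: swap nums[4],nums[8]; hi=7 → [4,5,6,10,8,13,7,9,14,15,16,17,18]
nums[mid]=8<13: swap nums[4],nums[4]; lo=5,mid=5 → [4,5,6,10,8,13,7,9,14,15,16,17,18]
nums[mid]=13=13: mid=6
nums[mid]=7<13: swap nums[5],nums[6]; lo=6,mid=7 → [4,5,6,10,8,7,13,9,14,15,16,17,18]
nums[mid]=9<13: swap nums[6],nums[7]; lo=7,mid=8 → [4,5,6,10,8,7,9,13,14,15,16,17,18]
end: lo=7, hi=7; nums = [4,5,6,10,8,7,9,13,14,15,16,17,18]

[4,5,6,10,8,7,9,13,14,15,16,17,18]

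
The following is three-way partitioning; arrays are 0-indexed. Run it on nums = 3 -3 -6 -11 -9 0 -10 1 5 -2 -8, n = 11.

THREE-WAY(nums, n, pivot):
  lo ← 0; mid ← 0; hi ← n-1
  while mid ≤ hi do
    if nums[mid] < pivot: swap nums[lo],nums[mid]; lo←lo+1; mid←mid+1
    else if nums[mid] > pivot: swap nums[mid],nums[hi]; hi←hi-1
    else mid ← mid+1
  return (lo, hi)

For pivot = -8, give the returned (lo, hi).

(3, 3)

pivot = -8; lo=0, mid=0, hi=10
nums[mid]=3>-8: swap nums[0],nums[10]; hi=9 → -8 -3 -6 -11 -9 0 -10 1 5 -2 3
nums[mid]=-8=-8: mid=1
nums[mid]=-3>-8: swap nums[1],nums[9]; hi=8 → -8 -2 -6 -11 -9 0 -10 1 5 -3 3
nums[mid]=-2>-8: swap nums[1],nums[8]; hi=7 → -8 5 -6 -11 -9 0 -10 1 -2 -3 3
nums[mid]=5>-8: swap nums[1],nums[7]; hi=6 → -8 1 -6 -11 -9 0 -10 5 -2 -3 3
nums[mid]=1>-8: swap nums[1],nums[6]; hi=5 → -8 -10 -6 -11 -9 0 1 5 -2 -3 3
nums[mid]=-10<-8: swap nums[0],nums[1]; lo=1,mid=2 → -10 -8 -6 -11 -9 0 1 5 -2 -3 3
nums[mid]=-6>-8: swap nums[2],nums[5]; hi=4 → -10 -8 0 -11 -9 -6 1 5 -2 -3 3
nums[mid]=0>-8: swap nums[2],nums[4]; hi=3 → -10 -8 -9 -11 0 -6 1 5 -2 -3 3
nums[mid]=-9<-8: swap nums[1],nums[2]; lo=2,mid=3 → -10 -9 -8 -11 0 -6 1 5 -2 -3 3
nums[mid]=-11<-8: swap nums[2],nums[3]; lo=3,mid=4 → -10 -9 -11 -8 0 -6 1 5 -2 -3 3
end: lo=3, hi=3; nums = -10 -9 -11 -8 0 -6 1 5 -2 -3 3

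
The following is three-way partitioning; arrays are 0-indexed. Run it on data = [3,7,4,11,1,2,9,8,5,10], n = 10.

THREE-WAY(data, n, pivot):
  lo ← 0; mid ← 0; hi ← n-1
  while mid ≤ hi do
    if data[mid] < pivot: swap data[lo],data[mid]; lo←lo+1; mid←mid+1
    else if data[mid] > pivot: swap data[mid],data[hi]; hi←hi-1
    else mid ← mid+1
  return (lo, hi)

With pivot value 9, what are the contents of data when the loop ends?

pivot = 9; lo=0, mid=0, hi=9
data[mid]=3<9: swap data[0],data[0]; lo=1,mid=1 → [3,7,4,11,1,2,9,8,5,10]
data[mid]=7<9: swap data[1],data[1]; lo=2,mid=2 → [3,7,4,11,1,2,9,8,5,10]
data[mid]=4<9: swap data[2],data[2]; lo=3,mid=3 → [3,7,4,11,1,2,9,8,5,10]
data[mid]=11>9: swap data[3],data[9]; hi=8 → [3,7,4,10,1,2,9,8,5,11]
data[mid]=10>9: swap data[3],data[8]; hi=7 → [3,7,4,5,1,2,9,8,10,11]
data[mid]=5<9: swap data[3],data[3]; lo=4,mid=4 → [3,7,4,5,1,2,9,8,10,11]
data[mid]=1<9: swap data[4],data[4]; lo=5,mid=5 → [3,7,4,5,1,2,9,8,10,11]
data[mid]=2<9: swap data[5],data[5]; lo=6,mid=6 → [3,7,4,5,1,2,9,8,10,11]
data[mid]=9=9: mid=7
data[mid]=8<9: swap data[6],data[7]; lo=7,mid=8 → [3,7,4,5,1,2,8,9,10,11]
end: lo=7, hi=7; data = [3,7,4,5,1,2,8,9,10,11]

[3,7,4,5,1,2,8,9,10,11]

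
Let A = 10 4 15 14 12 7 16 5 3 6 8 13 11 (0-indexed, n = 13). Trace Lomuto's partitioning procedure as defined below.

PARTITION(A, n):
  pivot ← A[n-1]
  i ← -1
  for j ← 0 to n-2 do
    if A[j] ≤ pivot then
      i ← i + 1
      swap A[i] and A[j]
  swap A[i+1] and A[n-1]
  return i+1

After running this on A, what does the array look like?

10 4 7 5 3 6 8 11 12 15 16 13 14

pivot=11, i=-1
j=0: 10≤11, i=0, swap(0,0) ⇒ 10 4 15 14 12 7 16 5 3 6 8 13 11
j=1: 4≤11, i=1, swap(1,1) ⇒ 10 4 15 14 12 7 16 5 3 6 8 13 11
j=2: 15>11, skip
j=3: 14>11, skip
j=4: 12>11, skip
j=5: 7≤11, i=2, swap(2,5) ⇒ 10 4 7 14 12 15 16 5 3 6 8 13 11
j=6: 16>11, skip
j=7: 5≤11, i=3, swap(3,7) ⇒ 10 4 7 5 12 15 16 14 3 6 8 13 11
j=8: 3≤11, i=4, swap(4,8) ⇒ 10 4 7 5 3 15 16 14 12 6 8 13 11
j=9: 6≤11, i=5, swap(5,9) ⇒ 10 4 7 5 3 6 16 14 12 15 8 13 11
j=10: 8≤11, i=6, swap(6,10) ⇒ 10 4 7 5 3 6 8 14 12 15 16 13 11
j=11: 13>11, skip
swap(7,12) ⇒ 10 4 7 5 3 6 8 11 12 15 16 13 14; return 7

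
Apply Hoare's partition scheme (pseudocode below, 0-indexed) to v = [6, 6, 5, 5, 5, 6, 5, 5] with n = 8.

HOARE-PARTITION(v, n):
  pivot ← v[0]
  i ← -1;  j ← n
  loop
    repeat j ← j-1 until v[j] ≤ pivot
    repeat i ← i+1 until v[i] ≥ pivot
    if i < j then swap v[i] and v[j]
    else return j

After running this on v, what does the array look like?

pivot = v[0] = 6; i = -1, j = 8
j→7 (v[7]=5≤6), i→0 (v[0]=6≥6); i<j, swap → [5, 6, 5, 5, 5, 6, 5, 6]
j→6 (v[6]=5≤6), i→1 (v[1]=6≥6); i<j, swap → [5, 5, 5, 5, 5, 6, 6, 6]
j→5, i→5; i≥j, return j=5. v = [5, 5, 5, 5, 5, 6, 6, 6]

[5, 5, 5, 5, 5, 6, 6, 6]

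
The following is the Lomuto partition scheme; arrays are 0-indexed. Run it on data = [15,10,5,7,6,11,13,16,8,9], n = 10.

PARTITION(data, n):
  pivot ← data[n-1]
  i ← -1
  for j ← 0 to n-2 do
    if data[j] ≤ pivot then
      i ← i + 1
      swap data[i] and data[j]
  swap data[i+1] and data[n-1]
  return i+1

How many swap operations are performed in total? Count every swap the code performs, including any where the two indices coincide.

pivot=9, i=-1
j=0: 15>9, skip
j=1: 10>9, skip
j=2: 5≤9, i=0, swap(0,2) ⇒ [5,10,15,7,6,11,13,16,8,9]
j=3: 7≤9, i=1, swap(1,3) ⇒ [5,7,15,10,6,11,13,16,8,9]
j=4: 6≤9, i=2, swap(2,4) ⇒ [5,7,6,10,15,11,13,16,8,9]
j=5: 11>9, skip
j=6: 13>9, skip
j=7: 16>9, skip
j=8: 8≤9, i=3, swap(3,8) ⇒ [5,7,6,8,15,11,13,16,10,9]
swap(4,9) ⇒ [5,7,6,8,9,11,13,16,10,15]; return 4

5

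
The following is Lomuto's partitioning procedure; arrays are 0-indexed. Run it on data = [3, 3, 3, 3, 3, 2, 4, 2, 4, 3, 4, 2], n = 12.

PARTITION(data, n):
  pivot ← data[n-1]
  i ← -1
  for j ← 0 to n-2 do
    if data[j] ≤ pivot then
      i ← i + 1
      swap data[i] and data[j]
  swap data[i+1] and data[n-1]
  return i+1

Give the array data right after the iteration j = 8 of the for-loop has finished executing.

pivot=2, i=-1
j=0: 3>2, skip
j=1: 3>2, skip
j=2: 3>2, skip
j=3: 3>2, skip
j=4: 3>2, skip
j=5: 2≤2, i=0, swap(0,5) ⇒ [2, 3, 3, 3, 3, 3, 4, 2, 4, 3, 4, 2]
j=6: 4>2, skip
j=7: 2≤2, i=1, swap(1,7) ⇒ [2, 2, 3, 3, 3, 3, 4, 3, 4, 3, 4, 2]
j=8: 4>2, skip
(after j=8) data = [2, 2, 3, 3, 3, 3, 4, 3, 4, 3, 4, 2]

[2, 2, 3, 3, 3, 3, 4, 3, 4, 3, 4, 2]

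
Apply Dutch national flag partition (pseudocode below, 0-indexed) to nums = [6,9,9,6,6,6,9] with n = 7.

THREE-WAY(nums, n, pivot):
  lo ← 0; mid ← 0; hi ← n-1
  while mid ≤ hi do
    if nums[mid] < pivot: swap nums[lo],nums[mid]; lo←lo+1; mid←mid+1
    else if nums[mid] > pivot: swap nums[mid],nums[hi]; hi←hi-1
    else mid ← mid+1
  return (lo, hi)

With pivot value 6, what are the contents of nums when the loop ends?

[6,6,6,6,9,9,9]

pivot = 6; lo=0, mid=0, hi=6
nums[mid]=6=6: mid=1
nums[mid]=9>6: swap nums[1],nums[6]; hi=5 → [6,9,9,6,6,6,9]
nums[mid]=9>6: swap nums[1],nums[5]; hi=4 → [6,6,9,6,6,9,9]
nums[mid]=6=6: mid=2
nums[mid]=9>6: swap nums[2],nums[4]; hi=3 → [6,6,6,6,9,9,9]
nums[mid]=6=6: mid=3
nums[mid]=6=6: mid=4
end: lo=0, hi=3; nums = [6,6,6,6,9,9,9]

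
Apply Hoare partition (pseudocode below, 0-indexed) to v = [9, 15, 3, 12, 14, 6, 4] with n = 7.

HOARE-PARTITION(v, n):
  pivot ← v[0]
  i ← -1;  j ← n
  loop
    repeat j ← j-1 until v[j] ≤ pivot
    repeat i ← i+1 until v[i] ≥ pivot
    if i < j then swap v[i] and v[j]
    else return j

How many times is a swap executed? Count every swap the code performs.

2

pivot = v[0] = 9; i = -1, j = 7
j→6 (v[6]=4≤9), i→0 (v[0]=9≥9); i<j, swap → [4, 15, 3, 12, 14, 6, 9]
j→5 (v[5]=6≤9), i→1 (v[1]=15≥9); i<j, swap → [4, 6, 3, 12, 14, 15, 9]
j→2, i→3; i≥j, return j=2. v = [4, 6, 3, 12, 14, 15, 9]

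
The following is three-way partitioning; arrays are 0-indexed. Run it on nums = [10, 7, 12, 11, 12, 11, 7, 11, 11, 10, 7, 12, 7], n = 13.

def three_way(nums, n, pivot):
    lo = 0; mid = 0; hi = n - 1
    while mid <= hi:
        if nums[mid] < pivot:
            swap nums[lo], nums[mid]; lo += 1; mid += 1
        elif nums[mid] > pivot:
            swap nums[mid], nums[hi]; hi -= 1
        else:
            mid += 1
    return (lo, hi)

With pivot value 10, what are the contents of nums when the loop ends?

[7, 7, 7, 7, 10, 10, 11, 11, 11, 12, 12, 11, 12]

pivot = 10; lo=0, mid=0, hi=12
nums[mid]=10=10: mid=1
nums[mid]=7<10: swap nums[0],nums[1]; lo=1,mid=2 → [7, 10, 12, 11, 12, 11, 7, 11, 11, 10, 7, 12, 7]
nums[mid]=12>10: swap nums[2],nums[12]; hi=11 → [7, 10, 7, 11, 12, 11, 7, 11, 11, 10, 7, 12, 12]
nums[mid]=7<10: swap nums[1],nums[2]; lo=2,mid=3 → [7, 7, 10, 11, 12, 11, 7, 11, 11, 10, 7, 12, 12]
nums[mid]=11>10: swap nums[3],nums[11]; hi=10 → [7, 7, 10, 12, 12, 11, 7, 11, 11, 10, 7, 11, 12]
nums[mid]=12>10: swap nums[3],nums[10]; hi=9 → [7, 7, 10, 7, 12, 11, 7, 11, 11, 10, 12, 11, 12]
nums[mid]=7<10: swap nums[2],nums[3]; lo=3,mid=4 → [7, 7, 7, 10, 12, 11, 7, 11, 11, 10, 12, 11, 12]
nums[mid]=12>10: swap nums[4],nums[9]; hi=8 → [7, 7, 7, 10, 10, 11, 7, 11, 11, 12, 12, 11, 12]
nums[mid]=10=10: mid=5
nums[mid]=11>10: swap nums[5],nums[8]; hi=7 → [7, 7, 7, 10, 10, 11, 7, 11, 11, 12, 12, 11, 12]
nums[mid]=11>10: swap nums[5],nums[7]; hi=6 → [7, 7, 7, 10, 10, 11, 7, 11, 11, 12, 12, 11, 12]
nums[mid]=11>10: swap nums[5],nums[6]; hi=5 → [7, 7, 7, 10, 10, 7, 11, 11, 11, 12, 12, 11, 12]
nums[mid]=7<10: swap nums[3],nums[5]; lo=4,mid=6 → [7, 7, 7, 7, 10, 10, 11, 11, 11, 12, 12, 11, 12]
end: lo=4, hi=5; nums = [7, 7, 7, 7, 10, 10, 11, 11, 11, 12, 12, 11, 12]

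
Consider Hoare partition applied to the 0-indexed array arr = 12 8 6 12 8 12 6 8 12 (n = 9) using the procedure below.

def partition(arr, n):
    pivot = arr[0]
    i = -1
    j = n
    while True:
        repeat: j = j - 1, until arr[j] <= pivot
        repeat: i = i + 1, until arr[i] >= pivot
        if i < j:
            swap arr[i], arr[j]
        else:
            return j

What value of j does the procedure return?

pivot = arr[0] = 12; i = -1, j = 9
j→8 (arr[8]=12≤12), i→0 (arr[0]=12≥12); i<j, swap → 12 8 6 12 8 12 6 8 12
j→7 (arr[7]=8≤12), i→3 (arr[3]=12≥12); i<j, swap → 12 8 6 8 8 12 6 12 12
j→6 (arr[6]=6≤12), i→5 (arr[5]=12≥12); i<j, swap → 12 8 6 8 8 6 12 12 12
j→5, i→6; i≥j, return j=5. arr = 12 8 6 8 8 6 12 12 12

5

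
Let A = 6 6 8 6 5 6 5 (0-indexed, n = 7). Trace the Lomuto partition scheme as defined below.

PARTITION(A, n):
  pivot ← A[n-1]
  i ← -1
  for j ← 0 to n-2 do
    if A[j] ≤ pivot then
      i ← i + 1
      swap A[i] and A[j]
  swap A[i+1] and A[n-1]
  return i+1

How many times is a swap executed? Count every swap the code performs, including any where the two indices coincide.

2

pivot=5, i=-1
j=0: 6>5, skip
j=1: 6>5, skip
j=2: 8>5, skip
j=3: 6>5, skip
j=4: 5≤5, i=0, swap(0,4) ⇒ 5 6 8 6 6 6 5
j=5: 6>5, skip
swap(1,6) ⇒ 5 5 8 6 6 6 6; return 1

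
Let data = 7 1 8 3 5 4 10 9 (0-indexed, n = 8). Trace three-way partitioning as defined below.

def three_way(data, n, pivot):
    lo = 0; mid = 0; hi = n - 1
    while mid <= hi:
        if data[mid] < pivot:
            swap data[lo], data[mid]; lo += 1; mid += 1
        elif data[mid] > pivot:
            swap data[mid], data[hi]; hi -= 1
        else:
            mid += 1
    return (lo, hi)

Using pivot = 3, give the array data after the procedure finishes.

1 3 8 5 4 10 9 7

lo=0 mid=0 hi=7
7>3: swap(0,7), hi=6 ⇒ 9 1 8 3 5 4 10 7
9>3: swap(0,6), hi=5 ⇒ 10 1 8 3 5 4 9 7
10>3: swap(0,5), hi=4 ⇒ 4 1 8 3 5 10 9 7
4>3: swap(0,4), hi=3 ⇒ 5 1 8 3 4 10 9 7
5>3: swap(0,3), hi=2 ⇒ 3 1 8 5 4 10 9 7
3=3: mid=1
1<3: swap(0,1), lo=1 mid=2 ⇒ 1 3 8 5 4 10 9 7
8>3: swap(2,2), hi=1 ⇒ 1 3 8 5 4 10 9 7
done. lo=1 hi=1; data=1 3 8 5 4 10 9 7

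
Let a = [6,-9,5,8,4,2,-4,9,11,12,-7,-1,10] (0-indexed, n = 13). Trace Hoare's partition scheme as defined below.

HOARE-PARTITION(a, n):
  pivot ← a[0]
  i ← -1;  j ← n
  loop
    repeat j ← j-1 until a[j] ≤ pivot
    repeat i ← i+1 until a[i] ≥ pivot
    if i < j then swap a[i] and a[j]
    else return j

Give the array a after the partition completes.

pivot = a[0] = 6; i = -1, j = 13
j→11 (a[11]=-1≤6), i→0 (a[0]=6≥6); i<j, swap → [-1,-9,5,8,4,2,-4,9,11,12,-7,6,10]
j→10 (a[10]=-7≤6), i→3 (a[3]=8≥6); i<j, swap → [-1,-9,5,-7,4,2,-4,9,11,12,8,6,10]
j→6, i→7; i≥j, return j=6. a = [-1,-9,5,-7,4,2,-4,9,11,12,8,6,10]

[-1,-9,5,-7,4,2,-4,9,11,12,8,6,10]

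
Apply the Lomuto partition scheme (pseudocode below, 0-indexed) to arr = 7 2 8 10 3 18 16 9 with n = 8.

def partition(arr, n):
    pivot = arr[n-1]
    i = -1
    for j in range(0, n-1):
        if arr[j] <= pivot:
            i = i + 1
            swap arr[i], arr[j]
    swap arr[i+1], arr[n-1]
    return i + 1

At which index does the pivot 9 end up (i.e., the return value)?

pivot=9, i=-1
j=0: 7≤9, i=0, swap(0,0) ⇒ 7 2 8 10 3 18 16 9
j=1: 2≤9, i=1, swap(1,1) ⇒ 7 2 8 10 3 18 16 9
j=2: 8≤9, i=2, swap(2,2) ⇒ 7 2 8 10 3 18 16 9
j=3: 10>9, skip
j=4: 3≤9, i=3, swap(3,4) ⇒ 7 2 8 3 10 18 16 9
j=5: 18>9, skip
j=6: 16>9, skip
swap(4,7) ⇒ 7 2 8 3 9 18 16 10; return 4

4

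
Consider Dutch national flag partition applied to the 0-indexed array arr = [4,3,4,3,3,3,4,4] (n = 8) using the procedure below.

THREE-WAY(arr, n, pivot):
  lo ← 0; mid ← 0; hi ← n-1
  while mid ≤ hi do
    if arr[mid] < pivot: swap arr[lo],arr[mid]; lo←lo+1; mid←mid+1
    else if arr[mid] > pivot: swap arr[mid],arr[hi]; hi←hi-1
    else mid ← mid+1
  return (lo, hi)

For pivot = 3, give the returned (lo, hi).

(0, 3)

lo=0 mid=0 hi=7
4>3: swap(0,7), hi=6 ⇒ [4,3,4,3,3,3,4,4]
4>3: swap(0,6), hi=5 ⇒ [4,3,4,3,3,3,4,4]
4>3: swap(0,5), hi=4 ⇒ [3,3,4,3,3,4,4,4]
3=3: mid=1
3=3: mid=2
4>3: swap(2,4), hi=3 ⇒ [3,3,3,3,4,4,4,4]
3=3: mid=3
3=3: mid=4
done. lo=0 hi=3; arr=[3,3,3,3,4,4,4,4]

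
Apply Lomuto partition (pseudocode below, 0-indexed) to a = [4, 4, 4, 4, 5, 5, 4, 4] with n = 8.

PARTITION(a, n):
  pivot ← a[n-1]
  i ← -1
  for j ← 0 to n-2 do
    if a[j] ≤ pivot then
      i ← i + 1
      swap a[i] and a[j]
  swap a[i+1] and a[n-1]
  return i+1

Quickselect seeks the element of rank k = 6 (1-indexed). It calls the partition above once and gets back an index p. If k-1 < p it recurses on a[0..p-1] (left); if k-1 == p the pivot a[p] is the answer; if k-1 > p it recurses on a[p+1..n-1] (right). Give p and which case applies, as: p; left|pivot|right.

pivot = a[7] = 4; i = -1
j=0: a[0]=4 ≤ 4 → i=0, swap a[0],a[0] (no change) → [4, 4, 4, 4, 5, 5, 4, 4]
j=1: a[1]=4 ≤ 4 → i=1, swap a[1],a[1] (no change) → [4, 4, 4, 4, 5, 5, 4, 4]
j=2: a[2]=4 ≤ 4 → i=2, swap a[2],a[2] (no change) → [4, 4, 4, 4, 5, 5, 4, 4]
j=3: a[3]=4 ≤ 4 → i=3, swap a[3],a[3] (no change) → [4, 4, 4, 4, 5, 5, 4, 4]
j=4: a[4]=5 > 4 → no swap
j=5: a[5]=5 > 4 → no swap
j=6: a[6]=4 ≤ 4 → i=4, swap a[4],a[6] → [4, 4, 4, 4, 4, 5, 5, 4]
final swap a[5],a[7] → [4, 4, 4, 4, 4, 4, 5, 5]; return 5
p = 5; k-1 = 5 == 5 ⇒ pivot

5; pivot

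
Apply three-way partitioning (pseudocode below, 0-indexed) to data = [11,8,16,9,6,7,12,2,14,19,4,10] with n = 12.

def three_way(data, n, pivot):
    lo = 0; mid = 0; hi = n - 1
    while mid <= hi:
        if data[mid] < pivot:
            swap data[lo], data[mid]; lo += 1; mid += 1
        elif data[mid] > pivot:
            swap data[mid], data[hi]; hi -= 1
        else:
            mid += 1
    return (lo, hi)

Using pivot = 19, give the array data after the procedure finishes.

pivot = 19; lo=0, mid=0, hi=11
data[mid]=11<19: swap data[0],data[0]; lo=1,mid=1 → [11,8,16,9,6,7,12,2,14,19,4,10]
data[mid]=8<19: swap data[1],data[1]; lo=2,mid=2 → [11,8,16,9,6,7,12,2,14,19,4,10]
data[mid]=16<19: swap data[2],data[2]; lo=3,mid=3 → [11,8,16,9,6,7,12,2,14,19,4,10]
data[mid]=9<19: swap data[3],data[3]; lo=4,mid=4 → [11,8,16,9,6,7,12,2,14,19,4,10]
data[mid]=6<19: swap data[4],data[4]; lo=5,mid=5 → [11,8,16,9,6,7,12,2,14,19,4,10]
data[mid]=7<19: swap data[5],data[5]; lo=6,mid=6 → [11,8,16,9,6,7,12,2,14,19,4,10]
data[mid]=12<19: swap data[6],data[6]; lo=7,mid=7 → [11,8,16,9,6,7,12,2,14,19,4,10]
data[mid]=2<19: swap data[7],data[7]; lo=8,mid=8 → [11,8,16,9,6,7,12,2,14,19,4,10]
data[mid]=14<19: swap data[8],data[8]; lo=9,mid=9 → [11,8,16,9,6,7,12,2,14,19,4,10]
data[mid]=19=19: mid=10
data[mid]=4<19: swap data[9],data[10]; lo=10,mid=11 → [11,8,16,9,6,7,12,2,14,4,19,10]
data[mid]=10<19: swap data[10],data[11]; lo=11,mid=12 → [11,8,16,9,6,7,12,2,14,4,10,19]
end: lo=11, hi=11; data = [11,8,16,9,6,7,12,2,14,4,10,19]

[11,8,16,9,6,7,12,2,14,4,10,19]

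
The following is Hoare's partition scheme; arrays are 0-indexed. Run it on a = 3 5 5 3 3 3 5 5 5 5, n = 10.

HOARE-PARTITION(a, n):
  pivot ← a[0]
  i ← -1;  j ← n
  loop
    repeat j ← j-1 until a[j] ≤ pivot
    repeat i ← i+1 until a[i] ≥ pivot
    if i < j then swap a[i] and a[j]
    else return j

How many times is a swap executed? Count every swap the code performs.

3

pivot = a[0] = 3; i = -1, j = 10
j→5 (a[5]=3≤3), i→0 (a[0]=3≥3); i<j, swap → 3 5 5 3 3 3 5 5 5 5
j→4 (a[4]=3≤3), i→1 (a[1]=5≥3); i<j, swap → 3 3 5 3 5 3 5 5 5 5
j→3 (a[3]=3≤3), i→2 (a[2]=5≥3); i<j, swap → 3 3 3 5 5 3 5 5 5 5
j→2, i→3; i≥j, return j=2. a = 3 3 3 5 5 3 5 5 5 5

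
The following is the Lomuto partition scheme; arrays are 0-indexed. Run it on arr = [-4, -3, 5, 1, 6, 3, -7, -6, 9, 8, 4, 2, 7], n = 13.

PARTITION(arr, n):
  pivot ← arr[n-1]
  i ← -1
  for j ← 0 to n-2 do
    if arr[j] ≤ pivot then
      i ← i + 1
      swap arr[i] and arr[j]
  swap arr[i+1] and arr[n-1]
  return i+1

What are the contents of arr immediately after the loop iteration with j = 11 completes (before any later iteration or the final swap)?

pivot=7, i=-1
j=0: -4≤7, i=0, swap(0,0) ⇒ [-4, -3, 5, 1, 6, 3, -7, -6, 9, 8, 4, 2, 7]
j=1: -3≤7, i=1, swap(1,1) ⇒ [-4, -3, 5, 1, 6, 3, -7, -6, 9, 8, 4, 2, 7]
j=2: 5≤7, i=2, swap(2,2) ⇒ [-4, -3, 5, 1, 6, 3, -7, -6, 9, 8, 4, 2, 7]
j=3: 1≤7, i=3, swap(3,3) ⇒ [-4, -3, 5, 1, 6, 3, -7, -6, 9, 8, 4, 2, 7]
j=4: 6≤7, i=4, swap(4,4) ⇒ [-4, -3, 5, 1, 6, 3, -7, -6, 9, 8, 4, 2, 7]
j=5: 3≤7, i=5, swap(5,5) ⇒ [-4, -3, 5, 1, 6, 3, -7, -6, 9, 8, 4, 2, 7]
j=6: -7≤7, i=6, swap(6,6) ⇒ [-4, -3, 5, 1, 6, 3, -7, -6, 9, 8, 4, 2, 7]
j=7: -6≤7, i=7, swap(7,7) ⇒ [-4, -3, 5, 1, 6, 3, -7, -6, 9, 8, 4, 2, 7]
j=8: 9>7, skip
j=9: 8>7, skip
j=10: 4≤7, i=8, swap(8,10) ⇒ [-4, -3, 5, 1, 6, 3, -7, -6, 4, 8, 9, 2, 7]
j=11: 2≤7, i=9, swap(9,11) ⇒ [-4, -3, 5, 1, 6, 3, -7, -6, 4, 2, 9, 8, 7]
(after j=11) arr = [-4, -3, 5, 1, 6, 3, -7, -6, 4, 2, 9, 8, 7]

[-4, -3, 5, 1, 6, 3, -7, -6, 4, 2, 9, 8, 7]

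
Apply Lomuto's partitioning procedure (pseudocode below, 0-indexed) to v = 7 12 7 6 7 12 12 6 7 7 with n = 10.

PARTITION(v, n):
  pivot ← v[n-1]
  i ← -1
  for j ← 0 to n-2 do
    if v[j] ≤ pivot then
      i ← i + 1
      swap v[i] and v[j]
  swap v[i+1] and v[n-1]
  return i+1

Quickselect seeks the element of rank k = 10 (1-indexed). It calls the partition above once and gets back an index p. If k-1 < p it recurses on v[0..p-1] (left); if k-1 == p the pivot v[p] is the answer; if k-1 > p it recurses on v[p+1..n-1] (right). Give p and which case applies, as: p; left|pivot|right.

pivot=7, i=-1
j=0: 7≤7, i=0, swap(0,0) ⇒ 7 12 7 6 7 12 12 6 7 7
j=1: 12>7, skip
j=2: 7≤7, i=1, swap(1,2) ⇒ 7 7 12 6 7 12 12 6 7 7
j=3: 6≤7, i=2, swap(2,3) ⇒ 7 7 6 12 7 12 12 6 7 7
j=4: 7≤7, i=3, swap(3,4) ⇒ 7 7 6 7 12 12 12 6 7 7
j=5: 12>7, skip
j=6: 12>7, skip
j=7: 6≤7, i=4, swap(4,7) ⇒ 7 7 6 7 6 12 12 12 7 7
j=8: 7≤7, i=5, swap(5,8) ⇒ 7 7 6 7 6 7 12 12 12 7
swap(6,9) ⇒ 7 7 6 7 6 7 7 12 12 12; return 6
p = 6; k-1 = 9 > 6 ⇒ right

6; right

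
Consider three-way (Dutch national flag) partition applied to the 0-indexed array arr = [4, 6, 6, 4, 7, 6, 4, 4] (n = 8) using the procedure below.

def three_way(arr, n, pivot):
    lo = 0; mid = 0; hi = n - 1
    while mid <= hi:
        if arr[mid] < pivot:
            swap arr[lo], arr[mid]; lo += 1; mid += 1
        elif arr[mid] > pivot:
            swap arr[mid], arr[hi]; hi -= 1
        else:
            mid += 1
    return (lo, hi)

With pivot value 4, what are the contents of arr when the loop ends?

[4, 4, 4, 4, 6, 7, 6, 6]

lo=0 mid=0 hi=7
4=4: mid=1
6>4: swap(1,7), hi=6 ⇒ [4, 4, 6, 4, 7, 6, 4, 6]
4=4: mid=2
6>4: swap(2,6), hi=5 ⇒ [4, 4, 4, 4, 7, 6, 6, 6]
4=4: mid=3
4=4: mid=4
7>4: swap(4,5), hi=4 ⇒ [4, 4, 4, 4, 6, 7, 6, 6]
6>4: swap(4,4), hi=3 ⇒ [4, 4, 4, 4, 6, 7, 6, 6]
done. lo=0 hi=3; arr=[4, 4, 4, 4, 6, 7, 6, 6]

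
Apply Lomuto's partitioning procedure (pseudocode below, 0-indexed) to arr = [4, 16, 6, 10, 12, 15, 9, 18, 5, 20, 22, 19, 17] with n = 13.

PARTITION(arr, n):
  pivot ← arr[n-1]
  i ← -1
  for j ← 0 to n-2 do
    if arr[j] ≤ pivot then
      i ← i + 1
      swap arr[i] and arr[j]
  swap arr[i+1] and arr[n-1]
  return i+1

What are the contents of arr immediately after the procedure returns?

pivot=17, i=-1
j=0: 4≤17, i=0, swap(0,0) ⇒ [4, 16, 6, 10, 12, 15, 9, 18, 5, 20, 22, 19, 17]
j=1: 16≤17, i=1, swap(1,1) ⇒ [4, 16, 6, 10, 12, 15, 9, 18, 5, 20, 22, 19, 17]
j=2: 6≤17, i=2, swap(2,2) ⇒ [4, 16, 6, 10, 12, 15, 9, 18, 5, 20, 22, 19, 17]
j=3: 10≤17, i=3, swap(3,3) ⇒ [4, 16, 6, 10, 12, 15, 9, 18, 5, 20, 22, 19, 17]
j=4: 12≤17, i=4, swap(4,4) ⇒ [4, 16, 6, 10, 12, 15, 9, 18, 5, 20, 22, 19, 17]
j=5: 15≤17, i=5, swap(5,5) ⇒ [4, 16, 6, 10, 12, 15, 9, 18, 5, 20, 22, 19, 17]
j=6: 9≤17, i=6, swap(6,6) ⇒ [4, 16, 6, 10, 12, 15, 9, 18, 5, 20, 22, 19, 17]
j=7: 18>17, skip
j=8: 5≤17, i=7, swap(7,8) ⇒ [4, 16, 6, 10, 12, 15, 9, 5, 18, 20, 22, 19, 17]
j=9: 20>17, skip
j=10: 22>17, skip
j=11: 19>17, skip
swap(8,12) ⇒ [4, 16, 6, 10, 12, 15, 9, 5, 17, 20, 22, 19, 18]; return 8

[4, 16, 6, 10, 12, 15, 9, 5, 17, 20, 22, 19, 18]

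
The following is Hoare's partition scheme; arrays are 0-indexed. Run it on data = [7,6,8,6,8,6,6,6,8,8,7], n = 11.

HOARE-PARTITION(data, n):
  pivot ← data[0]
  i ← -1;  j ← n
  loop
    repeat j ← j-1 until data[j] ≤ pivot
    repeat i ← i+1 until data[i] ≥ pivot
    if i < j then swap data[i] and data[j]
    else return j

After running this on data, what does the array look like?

[7,6,6,6,6,6,8,8,8,8,7]

pivot = data[0] = 7; i = -1, j = 11
j→10 (data[10]=7≤7), i→0 (data[0]=7≥7); i<j, swap → [7,6,8,6,8,6,6,6,8,8,7]
j→7 (data[7]=6≤7), i→2 (data[2]=8≥7); i<j, swap → [7,6,6,6,8,6,6,8,8,8,7]
j→6 (data[6]=6≤7), i→4 (data[4]=8≥7); i<j, swap → [7,6,6,6,6,6,8,8,8,8,7]
j→5, i→6; i≥j, return j=5. data = [7,6,6,6,6,6,8,8,8,8,7]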